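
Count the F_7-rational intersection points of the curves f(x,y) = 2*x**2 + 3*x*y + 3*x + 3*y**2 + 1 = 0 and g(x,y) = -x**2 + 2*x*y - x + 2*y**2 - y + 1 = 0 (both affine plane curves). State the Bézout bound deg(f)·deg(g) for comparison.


Common zeros: {(6, 1)}; count = 1; Bézout bound = 4.

deg(f) = 2, deg(g) = 2, so Bézout bound = 4.
Scan x ∈ F_7. For each x, list the y ∈ F_7 with f(x, y) ≡ 0 and those with g(x, y) ≡ 0 (mod 7); the common zeros in that column are the intersection.
  x = 0: f ≡ 0 at y ∈ {3, 4}; g ≡ 0 at y ∈ {2}; common: ∅.
  x = 1: f ≡ 0 at y ∈ {3}; g ≡ 0 at y ∈ {4, 6}; common: ∅.
  x = 2: f ≡ 0 at y ∈ ∅; g ≡ 0 at y ∈ {1}; common: ∅.
  x = 3: f ≡ 0 at y ∈ {0, 4}; g ≡ 0 at y ∈ {2, 6}; common: ∅.
  x = 4: f ≡ 0 at y ∈ ∅; g ≡ 0 at y ∈ ∅; common: ∅.
  x = 5: f ≡ 0 at y ∈ {1}; g ≡ 0 at y ∈ ∅; common: ∅.
  x = 6: f ≡ 0 at y ∈ {0, 1}; g ≡ 0 at y ∈ {1, 4}; common: {1}.
Collecting: common zeros = {(6, 1)}, so the count is 1.
Comparison with the Bézout bound: 1 ≤ 4 = deg(f)·deg(g), as expected for curves with no common component (the affine F_7-count falls short of the bound because intersections may lie at infinity, over extension fields, or carry multiplicity).


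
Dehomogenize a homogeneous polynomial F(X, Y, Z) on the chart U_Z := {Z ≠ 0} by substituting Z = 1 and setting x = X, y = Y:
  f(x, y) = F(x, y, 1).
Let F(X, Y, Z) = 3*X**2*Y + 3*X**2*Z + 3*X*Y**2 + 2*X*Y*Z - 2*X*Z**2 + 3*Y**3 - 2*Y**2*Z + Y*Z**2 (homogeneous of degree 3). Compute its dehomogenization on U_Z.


f(x, y) = 3*x**2*y + 3*x**2 + 3*x*y**2 + 2*x*y - 2*x + 3*y**3 - 2*y**2 + y

On U_Z we set Z = 1. Each monomial c·X^i·Y^j·Z^k in F becomes c·x^i·y^j·1^k = c·x^i·y^j.
Substituting Z = 1: F(X, Y, 1) = 3*x**2*y + 3*x**2 + 3*x*y**2 + 2*x*y - 2*x + 3*y**3 - 2*y**2 + y.
Note: deg(f) ≤ deg(F) = 3; strict inequality happens when F is divisible by Z (lost terms).


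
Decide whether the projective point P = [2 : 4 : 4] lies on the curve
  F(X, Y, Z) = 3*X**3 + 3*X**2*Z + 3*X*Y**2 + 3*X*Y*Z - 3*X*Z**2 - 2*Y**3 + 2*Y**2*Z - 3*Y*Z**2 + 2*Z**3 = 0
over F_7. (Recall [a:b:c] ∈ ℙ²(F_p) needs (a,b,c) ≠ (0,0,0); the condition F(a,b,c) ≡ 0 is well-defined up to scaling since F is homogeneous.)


F(2,4,4) ≡ 6 (mod 7); P is NOT on the curve.

Evaluate F(2, 4, 4) term-by-term (mod 7).
  3*X**3 ↦ 3·8·1·1 = 24
  3*X**2*Z ↦ 3·4·1·4 = 48
  3*X*Y**2 ↦ 3·2·16·1 = 96
  3*X*Y*Z ↦ 3·2·4·4 = 96
  -3*X*Z**2 ↦ -3·2·1·16 = -96
  -2*Y**3 ↦ -2·1·64·1 = -128
  2*Y**2*Z ↦ 2·1·16·4 = 128
  -3*Y*Z**2 ↦ -3·1·4·16 = -192
  2*Z**3 ↦ 2·1·1·64 = 128
Sum: F(2, 4, 4) = (24) + (48) + (96) + (96) + (-96) + (-128) + (128) + (-192) + (128) = 104.
Reducing mod 7: 104 ≡ 6 (mod 7).
Since F(a, b, c) ≡ 6 ≠ 0 (mod 7), P does NOT lie on the curve.


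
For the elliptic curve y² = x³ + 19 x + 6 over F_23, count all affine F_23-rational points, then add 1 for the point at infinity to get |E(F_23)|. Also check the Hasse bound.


Affine points = {(0, 11), (0, 12), (1, 7), (1, 16), (2, 11), (2, 12), (4, 10), (4, 13), (8, 7), (8, 16), (9, 3), (9, 20), (10, 0), (13, 9), (13, 14), (14, 7), (14, 16), (15, 3), (15, 20), (16, 6), (16, 17), (18, 4), (18, 19), (19, 2), (19, 21), (21, 11), (21, 12), (22, 3), (22, 20)}; affine count = 29; |E(F_23)| = 30.

Discriminant check: Δ ∝ 4a³ + 27b² = 4·19³ + 27·6² = 4·6859 + 27·36 ≡ 3 (mod 23). Nonzero ⇒ E is nonsingular.
For each x ∈ F_23, compute rhs = x³ + 19·x + 6 mod 23, then count y ∈ F_23 with y² ≡ rhs.
  x = 0: rhs = 6, matching y values: 11, 12 (2 points).
  x = 1: rhs = 3, matching y values: 7, 16 (2 points).
  x = 2: rhs = 6, matching y values: 11, 12 (2 points).
  x = 3: rhs = 21, matching y values: none (0 points).
  x = 4: rhs = 8, matching y values: 10, 13 (2 points).
  x = 5: rhs = 19, matching y values: none (0 points).
  x = 6: rhs = 14, matching y values: none (0 points).
  x = 7: rhs = 22, matching y values: none (0 points).
  x = 8: rhs = 3, matching y values: 7, 16 (2 points).
  x = 9: rhs = 9, matching y values: 3, 20 (2 points).
  x = 10: rhs = 0, matching y values: 0 (1 points).
  x = 11: rhs = 5, matching y values: none (0 points).
  x = 12: rhs = 7, matching y values: none (0 points).
  x = 13: rhs = 12, matching y values: 9, 14 (2 points).
  x = 14: rhs = 3, matching y values: 7, 16 (2 points).
  x = 15: rhs = 9, matching y values: 3, 20 (2 points).
  x = 16: rhs = 13, matching y values: 6, 17 (2 points).
  x = 17: rhs = 21, matching y values: none (0 points).
  x = 18: rhs = 16, matching y values: 4, 19 (2 points).
  x = 19: rhs = 4, matching y values: 2, 21 (2 points).
  x = 20: rhs = 14, matching y values: none (0 points).
  x = 21: rhs = 6, matching y values: 11, 12 (2 points).
  x = 22: rhs = 9, matching y values: 3, 20 (2 points).
Total affine count: 29.
Full point count |E(F_23)| = 29 + 1 = 30.
Hasse bound: |30 − (23+1)| = |6| = 6 ≤ 2√23 ≈ 9.5917 ✓.


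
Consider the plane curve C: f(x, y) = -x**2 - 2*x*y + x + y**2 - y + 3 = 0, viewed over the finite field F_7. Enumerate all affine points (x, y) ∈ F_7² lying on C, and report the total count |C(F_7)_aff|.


Affine F_7-points: {(1, 4), (1, 6), (2, 6), (5, 2), (6, 2), (6, 4)}; count = 6.

For each of the 49 pairs (x, y) ∈ F_7², evaluate f(x, y) mod 7. Record the zeros.
  x = 0: [0↦3, 1↦3, 2↦5, 3↦2, 4↦1, 5↦2, 6↦5]  zeros at y ∈ ∅
  x = 1: [0↦3, 1↦1, 2↦1, 3↦3, 4↦0, 5↦6, 6↦0]  zeros at y ∈ {4, 6}
  x = 2: [0↦1, 1↦4, 2↦2, 3↦2, 4↦4, 5↦1, 6↦0]  zeros at y ∈ {6}
  x = 3: [0↦4, 1↦5, 2↦1, 3↦6, 4↦6, 5↦1, 6↦5]  zeros at y ∈ ∅
  x = 4: [0↦5, 1↦4, 2↦5, 3↦1, 4↦6, 5↦6, 6↦1]  zeros at y ∈ ∅
  x = 5: [0↦4, 1↦1, 2↦0, 3↦1, 4↦4, 5↦2, 6↦2]  zeros at y ∈ {2}
  x = 6: [0↦1, 1↦3, 2↦0, 3↦6, 4↦0, 5↦3, 6↦1]  zeros at y ∈ {2, 4}
Collecting zeros: affine points = {(1, 4), (1, 6), (2, 6), (5, 2), (6, 2), (6, 4)}.
Total count |C(F_7)_aff| = 6.


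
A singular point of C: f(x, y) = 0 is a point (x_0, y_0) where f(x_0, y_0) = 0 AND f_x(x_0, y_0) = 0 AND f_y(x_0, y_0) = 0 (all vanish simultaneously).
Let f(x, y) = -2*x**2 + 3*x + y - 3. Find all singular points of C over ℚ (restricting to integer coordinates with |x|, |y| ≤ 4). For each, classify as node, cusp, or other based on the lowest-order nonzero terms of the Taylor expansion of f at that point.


No singular points in the scanned grid; C is smooth there.

Compute partial derivatives:
  f_x = 3 - 4*x.
  f_y = 1.
f_y = 1 is a nonzero constant, so f_y never vanishes: no point (x, y) can satisfy f = f_x = f_y = 0. In particular no (x, y) ∈ {−4, ..., 4}² is singular; the curve is smooth.


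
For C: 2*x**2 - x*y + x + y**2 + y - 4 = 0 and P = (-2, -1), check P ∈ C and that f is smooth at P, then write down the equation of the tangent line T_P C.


Tangent line at P: -6*x + y - 11 = 0.

Step 1: f(-2, -1) = 0, so P lies on C.
Step 2: partial derivatives
  f_x(x, y) = 4*x - y + 1, f_y(x, y) = -x + 2*y + 1.
  f_x(P) = -6, f_y(P) = 1 (gradient nonzero, so P is smooth).
Step 3: tangent line at P: -6·(x − -2) + 1·(y − -1) = 0.
Expanding: -6*x + y - 11 = 0.


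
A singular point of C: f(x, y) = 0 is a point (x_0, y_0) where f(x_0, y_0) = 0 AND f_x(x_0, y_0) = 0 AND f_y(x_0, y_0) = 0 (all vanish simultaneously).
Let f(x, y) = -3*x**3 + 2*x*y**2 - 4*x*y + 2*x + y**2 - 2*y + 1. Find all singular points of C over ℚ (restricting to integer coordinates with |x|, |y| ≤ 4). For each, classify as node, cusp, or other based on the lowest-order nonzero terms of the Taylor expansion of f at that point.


Singular points: {(0, 1)}; classification: cusp.

Compute partial derivatives:
  f_x = -9*x**2 + 2*y**2 - 4*y + 2.
  f_y = 4*x*y - 4*x + 2*y - 2.
Scan x_0 ∈ {−4, ..., 4}. For each x_0, f_y(x_0, y) is a polynomial in y; find its integer roots y ∈ {−4, ..., 4}, then test f_x and f at those candidates.
  x = -4: f_y(-4, y) = 14 - 14*y; vanishes at y ∈ {1}. (-4, 1): f_x = -144 ≠ 0.
  x = -3: f_y(-3, y) = 10 - 10*y; vanishes at y ∈ {1}. (-3, 1): f_x = -81 ≠ 0.
  x = -2: f_y(-2, y) = 6 - 6*y; vanishes at y ∈ {1}. (-2, 1): f_x = -36 ≠ 0.
  x = -1: f_y(-1, y) = 2 - 2*y; vanishes at y ∈ {1}. (-1, 1): f_x = -9 ≠ 0.
  x = 0: f_y(0, y) = 2*y - 2; vanishes at y ∈ {1}. (0, 1): f_x = 0, f = 0 — SINGULAR.
  x = 1: f_y(1, y) = 6*y - 6; vanishes at y ∈ {1}. (1, 1): f_x = -9 ≠ 0.
  x = 2: f_y(2, y) = 10*y - 10; vanishes at y ∈ {1}. (2, 1): f_x = -36 ≠ 0.
  x = 3: f_y(3, y) = 14*y - 14; vanishes at y ∈ {1}. (3, 1): f_x = -81 ≠ 0.
  x = 4: f_y(4, y) = 18*y - 18; vanishes at y ∈ {1}. (4, 1): f_x = -144 ≠ 0.
Only singular point on the grid: (0, 1).
Classify: substitute x = 0 + u, y = 1 + v and expand: f = -3*u**3 + 2*u*v**2 + v**2.
No constant or linear terms (consistent with a singular point). Quadratic part: v**2. Cubic part: -3*u**3 + 2*u*v**2.
The quadratic part v**2 is a perfect square, so there is a single (double) tangent line v = 0, i.e. y = 1. Restricting the cubic part to that line (v = 0) leaves -3*u**3 ≠ 0, so f is not divisible by v and the branch is v² ≈ 3*u**3 to lowest order — this is a cusp.
Classification: cusp.


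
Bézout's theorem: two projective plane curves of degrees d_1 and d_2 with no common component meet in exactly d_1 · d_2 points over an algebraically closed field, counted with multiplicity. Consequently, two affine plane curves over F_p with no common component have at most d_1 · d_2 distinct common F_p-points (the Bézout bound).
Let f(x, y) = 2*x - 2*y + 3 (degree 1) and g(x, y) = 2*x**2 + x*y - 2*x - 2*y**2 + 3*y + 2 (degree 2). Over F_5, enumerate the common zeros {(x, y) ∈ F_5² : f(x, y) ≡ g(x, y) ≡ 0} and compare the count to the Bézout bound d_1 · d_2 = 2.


Common zeros: ∅; count = 0; Bézout bound = 2.

deg(f) = 1, deg(g) = 2, so Bézout bound = 2.
Scan x ∈ F_5. For each x, list the y ∈ F_5 with f(x, y) ≡ 0 and those with g(x, y) ≡ 0 (mod 5); the common zeros in that column are the intersection.
  x = 0: f ≡ 0 at y ∈ {4}; g ≡ 0 at y ∈ {2}; common: ∅.
  x = 1: f ≡ 0 at y ∈ {0}; g ≡ 0 at y ∈ ∅; common: ∅.
  x = 2: f ≡ 0 at y ∈ {1}; g ≡ 0 at y ∈ ∅; common: ∅.
  x = 3: f ≡ 0 at y ∈ {2}; g ≡ 0 at y ∈ ∅; common: ∅.
  x = 4: f ≡ 0 at y ∈ {3}; g ≡ 0 at y ∈ ∅; common: ∅.
Collecting: common zeros = ∅, so the count is 0.
Comparison with the Bézout bound: 0 ≤ 2 = deg(f)·deg(g), as expected for curves with no common component (the affine F_5-count falls short of the bound because intersections may lie at infinity, over extension fields, or carry multiplicity).


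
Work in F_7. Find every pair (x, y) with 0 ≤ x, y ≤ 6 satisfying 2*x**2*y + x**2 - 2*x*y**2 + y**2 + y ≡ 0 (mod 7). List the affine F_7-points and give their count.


Affine F_7-points: {(0, 0), (0, 6), (3, 3), (3, 5), (4, 1), (5, 2), (5, 6), (6, 1), (6, 5)}; count = 9.

For each of the 49 pairs (x, y) ∈ F_7², evaluate f(x, y) mod 7. Record the zeros.
  x = 0: [0↦0, 1↦2, 2↦6, 3↦5, 4↦6, 5↦2, 6↦0]  zeros at y ∈ {0, 6}
  x = 1: [0↦1, 1↦3, 2↦3, 3↦1, 4↦4, 5↦5, 6↦4]  zeros at y ∈ ∅
  x = 2: [0↦4, 1↦3, 2↦3, 3↦4, 4↦6, 5↦2, 6↦6]  zeros at y ∈ ∅
  x = 3: [0↦2, 1↦2, 2↦6, 3↦0, 4↦5, 5↦0, 6↦6]  zeros at y ∈ {3, 5}
  x = 4: [0↦2, 1↦0, 2↦5, 3↦3, 4↦1, 5↦6, 6↦4]  zeros at y ∈ {1}
  x = 5: [0↦4, 1↦4, 2↦0, 3↦6, 4↦1, 5↦6, 6↦0]  zeros at y ∈ {2, 6}
  x = 6: [0↦1, 1↦0, 2↦5, 3↦2, 4↦5, 5↦0, 6↦1]  zeros at y ∈ {1, 5}
Collecting zeros: affine points = {(0, 0), (0, 6), (3, 3), (3, 5), (4, 1), (5, 2), (5, 6), (6, 1), (6, 5)}.
Total count |C(F_7)_aff| = 9.


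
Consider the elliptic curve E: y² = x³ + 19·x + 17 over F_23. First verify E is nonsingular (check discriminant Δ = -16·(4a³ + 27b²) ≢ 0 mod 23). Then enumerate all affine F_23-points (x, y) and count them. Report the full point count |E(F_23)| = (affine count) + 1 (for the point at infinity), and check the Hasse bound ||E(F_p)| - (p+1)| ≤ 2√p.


Affine points = {(3, 3), (3, 20), (6, 5), (6, 18), (11, 4), (11, 19), (12, 8), (12, 15), (13, 0), (16, 1), (16, 22), (17, 3), (17, 20), (18, 2), (18, 21), (20, 5), (20, 18)}; affine count = 17; |E(F_23)| = 18.

Discriminant check: Δ ∝ 4a³ + 27b² = 4·19³ + 27·17² = 4·6859 + 27·289 ≡ 3 (mod 23). Nonzero ⇒ E is nonsingular.
For each x ∈ F_23, compute rhs = x³ + 19·x + 17 mod 23, then count y ∈ F_23 with y² ≡ rhs.
  x = 0: rhs = 17, matching y values: none (0 points).
  x = 1: rhs = 14, matching y values: none (0 points).
  x = 2: rhs = 17, matching y values: none (0 points).
  x = 3: rhs = 9, matching y values: 3, 20 (2 points).
  x = 4: rhs = 19, matching y values: none (0 points).
  x = 5: rhs = 7, matching y values: none (0 points).
  x = 6: rhs = 2, matching y values: 5, 18 (2 points).
  x = 7: rhs = 10, matching y values: none (0 points).
  x = 8: rhs = 14, matching y values: none (0 points).
  x = 9: rhs = 20, matching y values: none (0 points).
  x = 10: rhs = 11, matching y values: none (0 points).
  x = 11: rhs = 16, matching y values: 4, 19 (2 points).
  x = 12: rhs = 18, matching y values: 8, 15 (2 points).
  x = 13: rhs = 0, matching y values: 0 (1 points).
  x = 14: rhs = 14, matching y values: none (0 points).
  x = 15: rhs = 20, matching y values: none (0 points).
  x = 16: rhs = 1, matching y values: 1, 22 (2 points).
  x = 17: rhs = 9, matching y values: 3, 20 (2 points).
  x = 18: rhs = 4, matching y values: 2, 21 (2 points).
  x = 19: rhs = 15, matching y values: none (0 points).
  x = 20: rhs = 2, matching y values: 5, 18 (2 points).
  x = 21: rhs = 17, matching y values: none (0 points).
  x = 22: rhs = 20, matching y values: none (0 points).
Total affine count: 17.
Full point count |E(F_23)| = 17 + 1 = 18.
Hasse bound: |18 − (23+1)| = |-6| = 6 ≤ 2√23 ≈ 9.5917 ✓.


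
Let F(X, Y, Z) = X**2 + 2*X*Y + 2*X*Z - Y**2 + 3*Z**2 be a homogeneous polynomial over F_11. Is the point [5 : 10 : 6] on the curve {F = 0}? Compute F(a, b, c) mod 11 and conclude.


F(5,10,6) ≡ 6 (mod 11); P is NOT on the curve.

Evaluate F(5, 10, 6) term-by-term (mod 11).
  X**2 ↦ 1·25·1·1 = 25
  2*X*Y ↦ 2·5·10·1 = 100
  2*X*Z ↦ 2·5·1·6 = 60
  -Y**2 ↦ -1·1·100·1 = -100
  3*Z**2 ↦ 3·1·1·36 = 108
Sum: F(5, 10, 6) = (25) + (100) + (60) + (-100) + (108) = 193.
Reducing mod 11: 193 ≡ 6 (mod 11).
Since F(a, b, c) ≡ 6 ≠ 0 (mod 11), P does NOT lie on the curve.


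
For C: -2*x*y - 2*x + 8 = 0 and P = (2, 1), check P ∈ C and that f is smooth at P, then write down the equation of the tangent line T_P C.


Tangent line at P: -4*x - 4*y + 12 = 0.

Step 1: f(2, 1) = 0, so P lies on C.
Step 2: partial derivatives
  f_x(x, y) = -2*y - 2, f_y(x, y) = -2*x.
  f_x(P) = -4, f_y(P) = -4 (gradient nonzero, so P is smooth).
Step 3: tangent line at P: -4·(x − 2) + -4·(y − 1) = 0.
Expanding: -4*x - 4*y + 12 = 0.


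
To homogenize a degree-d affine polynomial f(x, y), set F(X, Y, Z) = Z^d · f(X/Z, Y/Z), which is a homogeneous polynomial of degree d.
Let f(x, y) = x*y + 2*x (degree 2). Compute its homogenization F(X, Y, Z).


F(X, Y, Z) = X*Y + 2*X*Z

deg(f) = 2.
Substitute x = X/Z, y = Y/Z into f, then multiply by Z^2.
  monomial 1·x^1·y^1 ↦ 1·X^1·Y^1·Z^0.
  monomial 2·x^1·y^0 ↦ 2·X^1·Y^0·Z^1.
Collecting: F(X, Y, Z) = X*Y + 2*X*Z.


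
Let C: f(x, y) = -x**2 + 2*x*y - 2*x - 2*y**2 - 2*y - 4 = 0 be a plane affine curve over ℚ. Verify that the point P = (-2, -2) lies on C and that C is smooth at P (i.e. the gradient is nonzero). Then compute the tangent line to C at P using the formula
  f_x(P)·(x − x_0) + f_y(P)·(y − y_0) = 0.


Tangent line at P: -2*x + 2*y = 0.

Step 1: f(-2, -2) = 0, so P lies on C.
Step 2: partial derivatives
  f_x(x, y) = -2*x + 2*y - 2, f_y(x, y) = 2*x - 4*y - 2.
  f_x(P) = -2, f_y(P) = 2 (gradient nonzero, so P is smooth).
Step 3: tangent line at P: -2·(x − -2) + 2·(y − -2) = 0.
Expanding: -2*x + 2*y = 0.


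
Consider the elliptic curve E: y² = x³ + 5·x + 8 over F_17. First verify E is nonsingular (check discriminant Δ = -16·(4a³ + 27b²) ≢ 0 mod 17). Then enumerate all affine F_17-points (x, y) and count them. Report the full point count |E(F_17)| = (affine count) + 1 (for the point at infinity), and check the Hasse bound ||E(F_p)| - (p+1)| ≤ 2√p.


Affine points = {(0, 5), (0, 12), (2, 3), (2, 14), (3, 4), (3, 13), (6, 4), (6, 13), (8, 4), (8, 13), (9, 0), (10, 2), (10, 15), (11, 0), (13, 3), (13, 14), (14, 0), (16, 6), (16, 11)}; affine count = 19; |E(F_17)| = 20.

Discriminant check: Δ ∝ 4a³ + 27b² = 4·5³ + 27·8² = 4·125 + 27·64 ≡ 1 (mod 17). Nonzero ⇒ E is nonsingular.
For each x ∈ F_17, compute rhs = x³ + 5·x + 8 mod 17, then count y ∈ F_17 with y² ≡ rhs.
  x = 0: rhs = 8, matching y values: 5, 12 (2 points).
  x = 1: rhs = 14, matching y values: none (0 points).
  x = 2: rhs = 9, matching y values: 3, 14 (2 points).
  x = 3: rhs = 16, matching y values: 4, 13 (2 points).
  x = 4: rhs = 7, matching y values: none (0 points).
  x = 5: rhs = 5, matching y values: none (0 points).
  x = 6: rhs = 16, matching y values: 4, 13 (2 points).
  x = 7: rhs = 12, matching y values: none (0 points).
  x = 8: rhs = 16, matching y values: 4, 13 (2 points).
  x = 9: rhs = 0, matching y values: 0 (1 points).
  x = 10: rhs = 4, matching y values: 2, 15 (2 points).
  x = 11: rhs = 0, matching y values: 0 (1 points).
  x = 12: rhs = 11, matching y values: none (0 points).
  x = 13: rhs = 9, matching y values: 3, 14 (2 points).
  x = 14: rhs = 0, matching y values: 0 (1 points).
  x = 15: rhs = 7, matching y values: none (0 points).
  x = 16: rhs = 2, matching y values: 6, 11 (2 points).
Total affine count: 19.
Full point count |E(F_17)| = 19 + 1 = 20.
Hasse bound: |20 − (17+1)| = |2| = 2 ≤ 2√17 ≈ 8.2462 ✓.


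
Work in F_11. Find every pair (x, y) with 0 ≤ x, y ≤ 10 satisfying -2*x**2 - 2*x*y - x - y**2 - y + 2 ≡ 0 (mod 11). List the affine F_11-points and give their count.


Affine F_11-points: {(0, 1), (0, 9), (1, 2), (1, 6), (2, 2), (2, 4), (4, 1), (7, 9), (9, 6), (9, 8), (10, 4), (10, 8)}; count = 12.

For each of the 121 pairs (x, y) ∈ F_11², evaluate f(x, y) mod 11. Record the zeros.
  x = 0: [0↦2, 1↦0, 2↦7, 3↦1, 4↦4, 5↦5, 6↦4, 7↦1, 8↦7, 9↦0, 10↦2]  zeros at y ∈ {1, 9}
  x = 1: [0↦10, 1↦6, 2↦0, 3↦3, 4↦4, 5↦3, 6↦0, 7↦6, 8↦10, 9↦1, 10↦1]  zeros at y ∈ {2, 6}
  x = 2: [0↦3, 1↦8, 2↦0, 3↦1, 4↦0, 5↦8, 6↦3, 7↦7, 8↦9, 9↦9, 10↦7]  zeros at y ∈ {2, 4}
  x = 3: [0↦3, 1↦6, 2↦7, 3↦6, 4↦3, 5↦9, 6↦2, 7↦4, 8↦4, 9↦2, 10↦9]  zeros at y ∈ ∅
  x = 4: [0↦10, 1↦0, 2↦10, 3↦7, 4↦2, 5↦6, 6↦8, 7↦8, 8↦6, 9↦2, 10↦7]  zeros at y ∈ {1}
  x = 5: [0↦2, 1↦1, 2↦9, 3↦4, 4↦8, 5↦10, 6↦10, 7↦8, 8↦4, 9↦9, 10↦1]  zeros at y ∈ ∅
  x = 6: [0↦1, 1↦9, 2↦4, 3↦8, 4↦10, 5↦10, 6↦8, 7↦4, 8↦9, 9↦1, 10↦2]  zeros at y ∈ ∅
  x = 7: [0↦7, 1↦2, 2↦6, 3↦8, 4↦8, 5↦6, 6↦2, 7↦7, 8↦10, 9↦0, 10↦10]  zeros at y ∈ {9}
  x = 8: [0↦9, 1↦2, 2↦4, 3↦4, 4↦2, 5↦9, 6↦3, 7↦6, 8↦7, 9↦6, 10↦3]  zeros at y ∈ ∅
  x = 9: [0↦7, 1↦9, 2↦9, 3↦7, 4↦3, 5↦8, 6↦0, 7↦1, 8↦0, 9↦8, 10↦3]  zeros at y ∈ {6, 8}
  x = 10: [0↦1, 1↦1, 2↦10, 3↦6, 4↦0, 5↦3, 6↦4, 7↦3, 8↦0, 9↦6, 10↦10]  zeros at y ∈ {4, 8}
Collecting zeros: affine points = {(0, 1), (0, 9), (1, 2), (1, 6), (2, 2), (2, 4), (4, 1), (7, 9), (9, 6), (9, 8), (10, 4), (10, 8)}.
Total count |C(F_11)_aff| = 12.


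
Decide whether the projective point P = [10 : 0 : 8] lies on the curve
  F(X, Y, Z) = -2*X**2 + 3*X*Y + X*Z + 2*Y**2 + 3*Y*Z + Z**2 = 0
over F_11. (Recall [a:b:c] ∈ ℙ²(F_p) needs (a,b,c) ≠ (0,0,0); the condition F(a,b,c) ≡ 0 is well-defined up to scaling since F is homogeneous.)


F(10,0,8) ≡ 10 (mod 11); P is NOT on the curve.

Evaluate F(10, 0, 8) term-by-term (mod 11).
  -2*X**2 ↦ -2·100·1·1 = -200
  3*X*Y ↦ 3·10·0·1 = 0
  X*Z ↦ 1·10·1·8 = 80
  2*Y**2 ↦ 2·1·0·1 = 0
  3*Y*Z ↦ 3·1·0·8 = 0
  Z**2 ↦ 1·1·1·64 = 64
Sum: F(10, 0, 8) = (-200) + (0) + (80) + (0) + (0) + (64) = -56.
Reducing mod 11: -56 ≡ 10 (mod 11).
Since F(a, b, c) ≡ 10 ≠ 0 (mod 11), P does NOT lie on the curve.


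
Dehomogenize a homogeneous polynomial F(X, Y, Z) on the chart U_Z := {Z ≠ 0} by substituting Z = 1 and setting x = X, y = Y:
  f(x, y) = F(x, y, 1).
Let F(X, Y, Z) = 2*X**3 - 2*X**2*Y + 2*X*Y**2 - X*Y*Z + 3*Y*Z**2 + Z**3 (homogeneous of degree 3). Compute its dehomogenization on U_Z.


f(x, y) = 2*x**3 - 2*x**2*y + 2*x*y**2 - x*y + 3*y + 1

On U_Z we set Z = 1. Each monomial c·X^i·Y^j·Z^k in F becomes c·x^i·y^j·1^k = c·x^i·y^j.
Substituting Z = 1: F(X, Y, 1) = 2*x**3 - 2*x**2*y + 2*x*y**2 - x*y + 3*y + 1.
Note: deg(f) ≤ deg(F) = 3; strict inequality happens when F is divisible by Z (lost terms).


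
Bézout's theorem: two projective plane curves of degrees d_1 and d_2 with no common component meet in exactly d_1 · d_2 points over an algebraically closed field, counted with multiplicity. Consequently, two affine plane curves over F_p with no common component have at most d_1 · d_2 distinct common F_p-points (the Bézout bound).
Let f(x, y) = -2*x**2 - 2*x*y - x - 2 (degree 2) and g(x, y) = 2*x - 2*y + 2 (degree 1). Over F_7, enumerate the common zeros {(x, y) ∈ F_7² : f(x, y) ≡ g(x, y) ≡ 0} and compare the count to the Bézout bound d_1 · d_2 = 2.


Common zeros: ∅; count = 0; Bézout bound = 2.

deg(f) = 2, deg(g) = 1, so Bézout bound = 2.
Scan x ∈ F_7. For each x, list the y ∈ F_7 with f(x, y) ≡ 0 and those with g(x, y) ≡ 0 (mod 7); the common zeros in that column are the intersection.
  x = 0: f ≡ 0 at y ∈ ∅; g ≡ 0 at y ∈ {1}; common: ∅.
  x = 1: f ≡ 0 at y ∈ {1}; g ≡ 0 at y ∈ {2}; common: ∅.
  x = 2: f ≡ 0 at y ∈ {4}; g ≡ 0 at y ∈ {3}; common: ∅.
  x = 3: f ≡ 0 at y ∈ {2}; g ≡ 0 at y ∈ {4}; common: ∅.
  x = 4: f ≡ 0 at y ∈ {4}; g ≡ 0 at y ∈ {5}; common: ∅.
  x = 5: f ≡ 0 at y ∈ {2}; g ≡ 0 at y ∈ {6}; common: ∅.
  x = 6: f ≡ 0 at y ∈ {5}; g ≡ 0 at y ∈ {0}; common: ∅.
Collecting: common zeros = ∅, so the count is 0.
Comparison with the Bézout bound: 0 ≤ 2 = deg(f)·deg(g), as expected for curves with no common component (the affine F_7-count falls short of the bound because intersections may lie at infinity, over extension fields, or carry multiplicity).


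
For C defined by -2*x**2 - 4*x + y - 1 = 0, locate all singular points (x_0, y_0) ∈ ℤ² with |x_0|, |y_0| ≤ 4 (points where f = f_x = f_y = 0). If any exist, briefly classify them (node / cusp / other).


No singular points in the scanned grid; C is smooth there.

Compute partial derivatives:
  f_x = -4*x - 4.
  f_y = 1.
f_y = 1 is a nonzero constant, so f_y never vanishes: no point (x, y) can satisfy f = f_x = f_y = 0. In particular no (x, y) ∈ {−4, ..., 4}² is singular; the curve is smooth.


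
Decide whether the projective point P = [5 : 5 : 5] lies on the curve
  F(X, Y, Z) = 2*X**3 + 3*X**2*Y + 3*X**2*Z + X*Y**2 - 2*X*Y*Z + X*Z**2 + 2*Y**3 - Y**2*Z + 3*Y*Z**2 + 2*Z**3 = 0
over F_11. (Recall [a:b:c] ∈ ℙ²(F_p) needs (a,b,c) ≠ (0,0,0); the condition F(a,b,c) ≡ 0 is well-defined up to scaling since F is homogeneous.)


F(5,5,5) ≡ 1 (mod 11); P is NOT on the curve.

Evaluate F(5, 5, 5) term-by-term (mod 11).
  2*X**3 ↦ 2·125·1·1 = 250
  3*X**2*Y ↦ 3·25·5·1 = 375
  3*X**2*Z ↦ 3·25·1·5 = 375
  X*Y**2 ↦ 1·5·25·1 = 125
  -2*X*Y*Z ↦ -2·5·5·5 = -250
  X*Z**2 ↦ 1·5·1·25 = 125
  2*Y**3 ↦ 2·1·125·1 = 250
  -Y**2*Z ↦ -1·1·25·5 = -125
  3*Y*Z**2 ↦ 3·1·5·25 = 375
  2*Z**3 ↦ 2·1·1·125 = 250
Sum: F(5, 5, 5) = (250) + (375) + (375) + (125) + (-250) + (125) + (250) + (-125) + (375) + (250) = 1750.
Reducing mod 11: 1750 ≡ 1 (mod 11).
Since F(a, b, c) ≡ 1 ≠ 0 (mod 11), P does NOT lie on the curve.


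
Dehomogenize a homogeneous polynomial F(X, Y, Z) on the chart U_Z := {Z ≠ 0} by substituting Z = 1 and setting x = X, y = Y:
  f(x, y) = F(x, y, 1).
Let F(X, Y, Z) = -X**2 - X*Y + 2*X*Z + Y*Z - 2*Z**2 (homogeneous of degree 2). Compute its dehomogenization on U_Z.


f(x, y) = -x**2 - x*y + 2*x + y - 2

On U_Z we set Z = 1. Each monomial c·X^i·Y^j·Z^k in F becomes c·x^i·y^j·1^k = c·x^i·y^j.
Substituting Z = 1: F(X, Y, 1) = -x**2 - x*y + 2*x + y - 2.
Note: deg(f) ≤ deg(F) = 2; strict inequality happens when F is divisible by Z (lost terms).


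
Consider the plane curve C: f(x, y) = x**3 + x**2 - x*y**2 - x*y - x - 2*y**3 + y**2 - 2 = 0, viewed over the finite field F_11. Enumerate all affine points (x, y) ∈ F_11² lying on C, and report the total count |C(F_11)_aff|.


Affine F_11-points: {(2, 10), (4, 10), (5, 0), (5, 1), (5, 8), (6, 1), (8, 2), (10, 1)}; count = 8.

For each of the 121 pairs (x, y) ∈ F_11², evaluate f(x, y) mod 11. Record the zeros.
  x = 0: [0↦9, 1↦8, 2↦8, 3↦8, 4↦7, 5↦4, 6↦9, 7↦10, 8↦6, 9↦7, 10↦1]  zeros at y ∈ ∅
  x = 1: [0↦10, 1↦7, 2↦3, 3↦8, 4↦10, 5↦8, 6↦1, 7↦10, 8↦1, 9↦6, 10↦2]  zeros at y ∈ ∅
  x = 2: [0↦8, 1↦3, 2↦6, 3↦5, 4↦10, 5↦9, 6↦1, 7↦7, 8↦4, 9↦2, 10↦0]  zeros at y ∈ {10}
  x = 3: [0↦9, 1↦2, 2↦1, 3↦5, 4↦2, 5↦2, 6↦4, 7↦7, 8↦10, 9↦1, 10↦1]  zeros at y ∈ ∅
  x = 4: [0↦8, 1↦10, 2↦5, 3↦3, 4↦3, 5↦4, 6↦5, 7↦5, 8↦3, 9↦9, 10↦0]  zeros at y ∈ {10}
  x = 5: [0↦0, 1↦0, 2↦2, 3↦5, 4↦8, 5↦10, 6↦10, 7↦7, 8↦0, 9↦10, 10↦3]  zeros at y ∈ {0, 1, 8}
  x = 6: [0↦2, 1↦0, 2↦9, 3↦6, 4↦1, 5↦4, 6↦3, 7↦8, 8↦7, 9↦10, 10↦5]  zeros at y ∈ {1}
  x = 7: [0↦9, 1↦5, 2↦10, 3↦1, 4↦10, 5↦3, 6↦1, 7↦3, 8↦8, 9↦4, 10↦1]  zeros at y ∈ ∅
  x = 8: [0↦5, 1↦10, 2↦0, 3↦7, 4↦8, 5↦2, 6↦10, 7↦9, 8↦9, 9↦9, 10↦8]  zeros at y ∈ {2}
  x = 9: [0↦7, 1↦10, 2↦7, 3↦8, 4↦1, 5↦7, 6↦3, 7↦10, 8↦5, 9↦9, 10↦10]  zeros at y ∈ ∅
  x = 10: [0↦10, 1↦0, 2↦4, 3↦10, 4↦6, 5↦2, 6↦8, 7↦1, 8↦2, 9↦10, 10↦2]  zeros at y ∈ {1}
Collecting zeros: affine points = {(2, 10), (4, 10), (5, 0), (5, 1), (5, 8), (6, 1), (8, 2), (10, 1)}.
Total count |C(F_11)_aff| = 8.


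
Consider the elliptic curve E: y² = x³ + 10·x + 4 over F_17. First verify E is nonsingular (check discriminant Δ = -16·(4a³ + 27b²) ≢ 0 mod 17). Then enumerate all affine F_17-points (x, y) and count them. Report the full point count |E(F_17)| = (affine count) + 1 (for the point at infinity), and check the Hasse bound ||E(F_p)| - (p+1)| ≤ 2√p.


Affine points = {(0, 2), (0, 15), (1, 7), (1, 10), (2, 7), (2, 10), (5, 3), (5, 14), (6, 5), (6, 12), (7, 3), (7, 14), (8, 1), (8, 16), (10, 4), (10, 13), (11, 0), (12, 4), (12, 13), (13, 6), (13, 11), (14, 7), (14, 10)}; affine count = 23; |E(F_17)| = 24.

Discriminant check: Δ ∝ 4a³ + 27b² = 4·10³ + 27·4² = 4·1000 + 27·16 ≡ 12 (mod 17). Nonzero ⇒ E is nonsingular.
For each x ∈ F_17, compute rhs = x³ + 10·x + 4 mod 17, then count y ∈ F_17 with y² ≡ rhs.
  x = 0: rhs = 4, matching y values: 2, 15 (2 points).
  x = 1: rhs = 15, matching y values: 7, 10 (2 points).
  x = 2: rhs = 15, matching y values: 7, 10 (2 points).
  x = 3: rhs = 10, matching y values: none (0 points).
  x = 4: rhs = 6, matching y values: none (0 points).
  x = 5: rhs = 9, matching y values: 3, 14 (2 points).
  x = 6: rhs = 8, matching y values: 5, 12 (2 points).
  x = 7: rhs = 9, matching y values: 3, 14 (2 points).
  x = 8: rhs = 1, matching y values: 1, 16 (2 points).
  x = 9: rhs = 7, matching y values: none (0 points).
  x = 10: rhs = 16, matching y values: 4, 13 (2 points).
  x = 11: rhs = 0, matching y values: 0 (1 points).
  x = 12: rhs = 16, matching y values: 4, 13 (2 points).
  x = 13: rhs = 2, matching y values: 6, 11 (2 points).
  x = 14: rhs = 15, matching y values: 7, 10 (2 points).
  x = 15: rhs = 10, matching y values: none (0 points).
  x = 16: rhs = 10, matching y values: none (0 points).
Total affine count: 23.
Full point count |E(F_17)| = 23 + 1 = 24.
Hasse bound: |24 − (17+1)| = |6| = 6 ≤ 2√17 ≈ 8.2462 ✓.


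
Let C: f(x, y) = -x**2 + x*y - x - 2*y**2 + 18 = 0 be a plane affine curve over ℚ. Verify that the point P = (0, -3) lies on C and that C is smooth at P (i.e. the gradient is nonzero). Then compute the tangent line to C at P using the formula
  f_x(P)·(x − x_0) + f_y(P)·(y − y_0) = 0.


Tangent line at P: -4*x + 12*y + 36 = 0.

Step 1: f(0, -3) = 0, so P lies on C.
Step 2: partial derivatives
  f_x(x, y) = -2*x + y - 1, f_y(x, y) = x - 4*y.
  f_x(P) = -4, f_y(P) = 12 (gradient nonzero, so P is smooth).
Step 3: tangent line at P: -4·(x − 0) + 12·(y − -3) = 0.
Expanding: -4*x + 12*y + 36 = 0.


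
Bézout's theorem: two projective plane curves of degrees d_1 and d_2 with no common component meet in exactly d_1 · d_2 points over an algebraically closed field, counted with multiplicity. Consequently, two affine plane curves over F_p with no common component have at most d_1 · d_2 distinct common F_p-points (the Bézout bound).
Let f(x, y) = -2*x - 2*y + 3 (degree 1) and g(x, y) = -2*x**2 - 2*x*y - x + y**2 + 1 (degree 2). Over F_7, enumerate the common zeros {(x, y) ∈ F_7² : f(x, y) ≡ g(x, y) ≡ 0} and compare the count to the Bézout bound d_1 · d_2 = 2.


Common zeros: {(3, 2), (4, 1)}; count = 2; Bézout bound = 2.

deg(f) = 1, deg(g) = 2, so Bézout bound = 2.
Scan x ∈ F_7. For each x, list the y ∈ F_7 with f(x, y) ≡ 0 and those with g(x, y) ≡ 0 (mod 7); the common zeros in that column are the intersection.
  x = 0: f ≡ 0 at y ∈ {5}; g ≡ 0 at y ∈ ∅; common: ∅.
  x = 1: f ≡ 0 at y ∈ {4}; g ≡ 0 at y ∈ ∅; common: ∅.
  x = 2: f ≡ 0 at y ∈ {3}; g ≡ 0 at y ∈ ∅; common: ∅.
  x = 3: f ≡ 0 at y ∈ {2}; g ≡ 0 at y ∈ {2, 4}; common: {2}.
  x = 4: f ≡ 0 at y ∈ {1}; g ≡ 0 at y ∈ {0, 1}; common: {1}.
  x = 5: f ≡ 0 at y ∈ {0}; g ≡ 0 at y ∈ {1, 2}; common: ∅.
  x = 6: f ≡ 0 at y ∈ {6}; g ≡ 0 at y ∈ {0, 5}; common: ∅.
Collecting: common zeros = {(3, 2), (4, 1)}, so the count is 2.
Comparison with the Bézout bound: 2 ≤ 2 = deg(f)·deg(g), as expected for curves with no common component (the bound is attained).


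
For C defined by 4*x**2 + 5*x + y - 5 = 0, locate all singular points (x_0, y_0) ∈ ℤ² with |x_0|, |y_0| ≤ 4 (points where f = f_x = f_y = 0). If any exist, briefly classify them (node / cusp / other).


No singular points in the scanned grid; C is smooth there.

Compute partial derivatives:
  f_x = 8*x + 5.
  f_y = 1.
f_y = 1 is a nonzero constant, so f_y never vanishes: no point (x, y) can satisfy f = f_x = f_y = 0. In particular no (x, y) ∈ {−4, ..., 4}² is singular; the curve is smooth.


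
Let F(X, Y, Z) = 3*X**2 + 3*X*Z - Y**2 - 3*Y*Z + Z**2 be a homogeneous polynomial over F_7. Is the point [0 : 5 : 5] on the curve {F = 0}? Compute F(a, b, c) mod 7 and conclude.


F(0,5,5) ≡ 2 (mod 7); P is NOT on the curve.

Evaluate F(0, 5, 5) term-by-term (mod 7).
  3*X**2 ↦ 3·0·1·1 = 0
  3*X*Z ↦ 3·0·1·5 = 0
  -Y**2 ↦ -1·1·25·1 = -25
  -3*Y*Z ↦ -3·1·5·5 = -75
  Z**2 ↦ 1·1·1·25 = 25
Sum: F(0, 5, 5) = (0) + (0) + (-25) + (-75) + (25) = -75.
Reducing mod 7: -75 ≡ 2 (mod 7).
Since F(a, b, c) ≡ 2 ≠ 0 (mod 7), P does NOT lie on the curve.


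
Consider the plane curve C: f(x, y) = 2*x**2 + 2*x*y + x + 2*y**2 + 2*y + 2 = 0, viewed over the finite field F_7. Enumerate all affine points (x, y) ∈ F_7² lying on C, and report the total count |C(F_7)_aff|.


Affine F_7-points: {(0, 2), (0, 4), (1, 2), (1, 3), (6, 3), (6, 4)}; count = 6.

For each of the 49 pairs (x, y) ∈ F_7², evaluate f(x, y) mod 7. Record the zeros.
  x = 0: [0↦2, 1↦6, 2↦0, 3↦5, 4↦0, 5↦6, 6↦2]  zeros at y ∈ {2, 4}
  x = 1: [0↦5, 1↦4, 2↦0, 3↦0, 4↦4, 5↦5, 6↦3]  zeros at y ∈ {2, 3}
  x = 2: [0↦5, 1↦6, 2↦4, 3↦6, 4↦5, 5↦1, 6↦1]  zeros at y ∈ ∅
  x = 3: [0↦2, 1↦5, 2↦5, 3↦2, 4↦3, 5↦1, 6↦3]  zeros at y ∈ ∅
  x = 4: [0↦3, 1↦1, 2↦3, 3↦2, 4↦5, 5↦5, 6↦2]  zeros at y ∈ ∅
  x = 5: [0↦1, 1↦1, 2↦5, 3↦6, 4↦4, 5↦6, 6↦5]  zeros at y ∈ ∅
  x = 6: [0↦3, 1↦5, 2↦4, 3↦0, 4↦0, 5↦4, 6↦5]  zeros at y ∈ {3, 4}
Collecting zeros: affine points = {(0, 2), (0, 4), (1, 2), (1, 3), (6, 3), (6, 4)}.
Total count |C(F_7)_aff| = 6.


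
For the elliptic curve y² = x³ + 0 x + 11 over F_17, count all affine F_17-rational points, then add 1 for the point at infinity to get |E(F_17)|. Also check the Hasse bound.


Affine points = {(2, 6), (2, 11), (3, 2), (3, 15), (5, 0), (8, 8), (8, 9), (9, 3), (9, 14), (10, 5), (10, 12), (11, 4), (11, 13), (13, 7), (13, 10), (14, 1), (14, 16)}; affine count = 17; |E(F_17)| = 18.

Discriminant check: Δ ∝ 4a³ + 27b² = 4·0³ + 27·11² = 4·0 + 27·121 ≡ 3 (mod 17). Nonzero ⇒ E is nonsingular.
For each x ∈ F_17, compute rhs = x³ + 0·x + 11 mod 17, then count y ∈ F_17 with y² ≡ rhs.
  x = 0: rhs = 11, matching y values: none (0 points).
  x = 1: rhs = 12, matching y values: none (0 points).
  x = 2: rhs = 2, matching y values: 6, 11 (2 points).
  x = 3: rhs = 4, matching y values: 2, 15 (2 points).
  x = 4: rhs = 7, matching y values: none (0 points).
  x = 5: rhs = 0, matching y values: 0 (1 points).
  x = 6: rhs = 6, matching y values: none (0 points).
  x = 7: rhs = 14, matching y values: none (0 points).
  x = 8: rhs = 13, matching y values: 8, 9 (2 points).
  x = 9: rhs = 9, matching y values: 3, 14 (2 points).
  x = 10: rhs = 8, matching y values: 5, 12 (2 points).
  x = 11: rhs = 16, matching y values: 4, 13 (2 points).
  x = 12: rhs = 5, matching y values: none (0 points).
  x = 13: rhs = 15, matching y values: 7, 10 (2 points).
  x = 14: rhs = 1, matching y values: 1, 16 (2 points).
  x = 15: rhs = 3, matching y values: none (0 points).
  x = 16: rhs = 10, matching y values: none (0 points).
Total affine count: 17.
Full point count |E(F_17)| = 17 + 1 = 18.
Hasse bound: |18 − (17+1)| = |0| = 0 ≤ 2√17 ≈ 8.2462 ✓.


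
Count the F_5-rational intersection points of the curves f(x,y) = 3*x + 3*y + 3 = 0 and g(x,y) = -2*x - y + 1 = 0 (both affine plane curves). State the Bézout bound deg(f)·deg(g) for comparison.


Common zeros: {(2, 2)}; count = 1; Bézout bound = 1.

deg(f) = 1, deg(g) = 1, so Bézout bound = 1.
Scan x ∈ F_5. For each x, list the y ∈ F_5 with f(x, y) ≡ 0 and those with g(x, y) ≡ 0 (mod 5); the common zeros in that column are the intersection.
  x = 0: f ≡ 0 at y ∈ {4}; g ≡ 0 at y ∈ {1}; common: ∅.
  x = 1: f ≡ 0 at y ∈ {3}; g ≡ 0 at y ∈ {4}; common: ∅.
  x = 2: f ≡ 0 at y ∈ {2}; g ≡ 0 at y ∈ {2}; common: {2}.
  x = 3: f ≡ 0 at y ∈ {1}; g ≡ 0 at y ∈ {0}; common: ∅.
  x = 4: f ≡ 0 at y ∈ {0}; g ≡ 0 at y ∈ {3}; common: ∅.
Collecting: common zeros = {(2, 2)}, so the count is 1.
Comparison with the Bézout bound: 1 ≤ 1 = deg(f)·deg(g), as expected for curves with no common component (the bound is attained).


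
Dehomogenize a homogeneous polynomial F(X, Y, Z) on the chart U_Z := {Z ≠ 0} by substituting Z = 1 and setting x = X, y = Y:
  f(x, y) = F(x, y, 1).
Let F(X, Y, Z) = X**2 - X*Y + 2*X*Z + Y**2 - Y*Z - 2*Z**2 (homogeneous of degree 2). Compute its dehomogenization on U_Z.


f(x, y) = x**2 - x*y + 2*x + y**2 - y - 2

On U_Z we set Z = 1. Each monomial c·X^i·Y^j·Z^k in F becomes c·x^i·y^j·1^k = c·x^i·y^j.
Substituting Z = 1: F(X, Y, 1) = x**2 - x*y + 2*x + y**2 - y - 2.
Note: deg(f) ≤ deg(F) = 2; strict inequality happens when F is divisible by Z (lost terms).


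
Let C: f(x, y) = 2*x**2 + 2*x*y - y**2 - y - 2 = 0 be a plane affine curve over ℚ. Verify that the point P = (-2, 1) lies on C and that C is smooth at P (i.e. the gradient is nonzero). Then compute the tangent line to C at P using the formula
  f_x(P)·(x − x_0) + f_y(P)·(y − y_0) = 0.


Tangent line at P: -6*x - 7*y - 5 = 0.

Step 1: f(-2, 1) = 0, so P lies on C.
Step 2: partial derivatives
  f_x(x, y) = 4*x + 2*y, f_y(x, y) = 2*x - 2*y - 1.
  f_x(P) = -6, f_y(P) = -7 (gradient nonzero, so P is smooth).
Step 3: tangent line at P: -6·(x − -2) + -7·(y − 1) = 0.
Expanding: -6*x - 7*y - 5 = 0.


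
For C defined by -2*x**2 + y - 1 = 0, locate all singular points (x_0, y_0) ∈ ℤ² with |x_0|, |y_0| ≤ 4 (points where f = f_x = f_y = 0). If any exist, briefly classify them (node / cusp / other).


No singular points in the scanned grid; C is smooth there.

Compute partial derivatives:
  f_x = -4*x.
  f_y = 1.
f_y = 1 is a nonzero constant, so f_y never vanishes: no point (x, y) can satisfy f = f_x = f_y = 0. In particular no (x, y) ∈ {−4, ..., 4}² is singular; the curve is smooth.


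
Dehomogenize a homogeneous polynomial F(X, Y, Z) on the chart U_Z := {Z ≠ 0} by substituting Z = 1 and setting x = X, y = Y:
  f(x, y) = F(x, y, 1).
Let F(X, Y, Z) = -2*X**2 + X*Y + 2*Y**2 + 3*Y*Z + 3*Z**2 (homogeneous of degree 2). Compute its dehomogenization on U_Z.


f(x, y) = -2*x**2 + x*y + 2*y**2 + 3*y + 3

On U_Z we set Z = 1. Each monomial c·X^i·Y^j·Z^k in F becomes c·x^i·y^j·1^k = c·x^i·y^j.
Substituting Z = 1: F(X, Y, 1) = -2*x**2 + x*y + 2*y**2 + 3*y + 3.
Note: deg(f) ≤ deg(F) = 2; strict inequality happens when F is divisible by Z (lost terms).


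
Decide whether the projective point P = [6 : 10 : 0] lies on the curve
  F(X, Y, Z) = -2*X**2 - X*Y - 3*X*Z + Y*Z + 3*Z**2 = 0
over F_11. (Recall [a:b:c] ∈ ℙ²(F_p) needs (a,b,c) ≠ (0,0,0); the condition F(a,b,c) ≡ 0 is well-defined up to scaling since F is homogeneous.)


F(6,10,0) ≡ 0 (mod 11); P is on the curve.

Evaluate F(6, 10, 0) term-by-term (mod 11).
  -2*X**2 ↦ -2·36·1·1 = -72
  -X*Y ↦ -1·6·10·1 = -60
  -3*X*Z ↦ -3·6·1·0 = 0
  Y*Z ↦ 1·1·10·0 = 0
  3*Z**2 ↦ 3·1·1·0 = 0
Sum: F(6, 10, 0) = (-72) + (-60) + (0) + (0) + (0) = -132.
Reducing mod 11: -132 ≡ 0 (mod 11).
Since F(a, b, c) ≡ 0 (mod 11), P lies on the curve.


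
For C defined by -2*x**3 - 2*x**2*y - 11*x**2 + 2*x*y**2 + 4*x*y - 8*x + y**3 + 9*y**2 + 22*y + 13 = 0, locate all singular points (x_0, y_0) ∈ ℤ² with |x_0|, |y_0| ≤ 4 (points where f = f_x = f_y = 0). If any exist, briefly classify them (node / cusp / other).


Singular points: {(-1, -2)}; classification: node.

Compute partial derivatives:
  f_x = -6*x**2 - 4*x*y - 22*x + 2*y**2 + 4*y - 8.
  f_y = -2*x**2 + 4*x*y + 4*x + 3*y**2 + 18*y + 22.
Scan x_0 ∈ {−4, ..., 4}. For each x_0, f_y(x_0, y) is a polynomial in y; find its integer roots y ∈ {−4, ..., 4}, then test f_x and f at those candidates.
  x = -4: f_y(-4, y) = 3*y**2 + 2*y - 26; no integer root y with |y| ≤ 4.
  x = -3: f_y(-3, y) = 3*y**2 + 6*y - 8; no integer root y with |y| ≤ 4.
  x = -2: f_y(-2, y) = 3*y**2 + 10*y + 6; no integer root y with |y| ≤ 4.
  x = -1: f_y(-1, y) = 3*y**2 + 14*y + 16; vanishes at y ∈ {-2}. (-1, -2): f_x = 0, f = 0 — SINGULAR.
  x = 0: f_y(0, y) = 3*y**2 + 18*y + 22; no integer root y with |y| ≤ 4.
  x = 1: f_y(1, y) = 3*y**2 + 22*y + 24; no integer root y with |y| ≤ 4.
  x = 2: f_y(2, y) = 3*y**2 + 26*y + 22; no integer root y with |y| ≤ 4.
  x = 3: f_y(3, y) = 3*y**2 + 30*y + 16; no integer root y with |y| ≤ 4.
  x = 4: f_y(4, y) = 3*y**2 + 34*y + 6; no integer root y with |y| ≤ 4.
Only singular point on the grid: (-1, -2).
Classify: substitute x = -1 + u, y = -2 + v and expand: f = -2*u**3 - 2*u**2*v - u**2 + 2*u*v**2 + v**3 + v**2.
No constant or linear terms (consistent with a singular point). Quadratic part: -u**2 + v**2. Cubic part: -2*u**3 - 2*u**2*v + 2*u*v**2 + v**3.
The quadratic part v**2 - u**2 = (v − u)(v + u) splits into two distinct linear factors, so there are two distinct tangent lines y − -2 = ±(x − -1) — this is a node (ordinary double point).
Classification: node.


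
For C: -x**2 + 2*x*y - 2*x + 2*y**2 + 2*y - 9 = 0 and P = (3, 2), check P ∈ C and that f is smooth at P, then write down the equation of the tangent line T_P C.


Tangent line at P: -4*x + 16*y - 20 = 0.

Step 1: f(3, 2) = 0, so P lies on C.
Step 2: partial derivatives
  f_x(x, y) = -2*x + 2*y - 2, f_y(x, y) = 2*x + 4*y + 2.
  f_x(P) = -4, f_y(P) = 16 (gradient nonzero, so P is smooth).
Step 3: tangent line at P: -4·(x − 3) + 16·(y − 2) = 0.
Expanding: -4*x + 16*y - 20 = 0.
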